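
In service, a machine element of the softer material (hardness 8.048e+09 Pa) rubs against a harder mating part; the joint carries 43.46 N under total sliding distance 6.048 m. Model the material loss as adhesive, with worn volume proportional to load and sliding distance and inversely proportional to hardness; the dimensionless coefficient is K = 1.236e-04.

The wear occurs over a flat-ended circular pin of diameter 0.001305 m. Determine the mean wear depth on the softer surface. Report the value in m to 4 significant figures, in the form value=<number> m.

value=3.018e-06 m

Intermediate values appear rounded. All working math keeps full precision; a lone final rounding, at four significant figures.
Convert: Contact area A = π·d²/4 = π·(0.001305 m)²/4 = 1.338e-06 m².
Collected in SI base units: W = 43.46 N, H = 8.048e+09 Pa, K = 1.236e-04.
The Archard volume V = K·W·L/H = 1.236e-04 · 43.46 · 6.048 / 8.048e+09 = 4.037e-12 m³.
Wear depth h = V/A = 4.037e-12 / 1.338e-06 = 3.018e-06 m.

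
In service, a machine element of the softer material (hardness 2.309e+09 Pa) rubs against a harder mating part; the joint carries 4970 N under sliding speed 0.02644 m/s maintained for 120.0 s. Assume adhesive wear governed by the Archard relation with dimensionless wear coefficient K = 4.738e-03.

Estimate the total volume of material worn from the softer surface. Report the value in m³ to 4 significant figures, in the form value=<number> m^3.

value=3.236e-08 m^3

All working math holds full float precision — displayed values are rounded — rounded just once to 4 significant digits.
Sliding distance L = v·t = 0.02644 m/s × 120.0 s = 3.173 m.
SI base units throughout: W = 4970 N, H = 2.309e+09 Pa, K = 4.738e-03.
Wear volume V = K·W·L/H = 4.738e-03 · 4970 · 3.173 / 2.309e+09 = 3.236e-08 m³.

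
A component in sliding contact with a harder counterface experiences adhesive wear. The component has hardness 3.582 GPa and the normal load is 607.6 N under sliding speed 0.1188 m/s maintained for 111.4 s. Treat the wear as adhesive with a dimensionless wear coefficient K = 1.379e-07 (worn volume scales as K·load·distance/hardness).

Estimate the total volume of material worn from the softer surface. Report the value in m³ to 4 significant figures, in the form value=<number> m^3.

value=3.096e-13 m^3

All working math keeps full float precision; intermediates are displayed rounded. Rounded just once to 4 significant digits.
The distance L = v·t = 0.1188 m/s × 111.4 s = 13.23 m.
Hardness H = 3.582 GPa = 3.582e+09 Pa.
Restated in SI base units: W = 607.6 N, H = 3.582e+09 Pa, K = 1.379e-07.
Archard relation: V = K·W·L/H = 1.379e-07 · 607.6 · 13.23 / 3.582e+09 = 3.096e-13 m³.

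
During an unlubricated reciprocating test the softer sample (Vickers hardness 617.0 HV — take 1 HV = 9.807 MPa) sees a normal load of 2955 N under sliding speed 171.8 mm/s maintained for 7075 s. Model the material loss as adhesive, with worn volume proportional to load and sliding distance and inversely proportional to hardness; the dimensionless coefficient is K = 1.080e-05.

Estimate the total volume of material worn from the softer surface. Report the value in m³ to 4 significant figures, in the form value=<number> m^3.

Intermediates appear rounded; the computation maintains full precision — one last rounding, at 4 significant digits.
Convert: Sliding speed v = 171.8 mm/s = 0.1718 m/s. Distance L = v·t = 0.1718 m/s × 7075 s = 1215 m.
Convert: Hardness H = 617.0 HV × 9.807 MPa/HV = 6051 MPa = 6.051e+09 Pa.
Working in SI base units: W = 2955 N, H = 6.051e+09 Pa, K = 1.080e-05.
Volume removed: V = K·W·L/H = 1.080e-05 · 2955 · 1215 / 6.051e+09 = 6.411e-09 m³.

value=6.411e-09 m^3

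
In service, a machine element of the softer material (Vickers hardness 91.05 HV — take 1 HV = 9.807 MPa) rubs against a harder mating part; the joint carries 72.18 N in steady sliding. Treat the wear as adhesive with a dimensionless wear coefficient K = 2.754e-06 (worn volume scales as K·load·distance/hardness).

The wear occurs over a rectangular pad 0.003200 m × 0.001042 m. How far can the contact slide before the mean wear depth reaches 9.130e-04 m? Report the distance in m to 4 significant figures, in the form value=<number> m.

The computation runs at full float precision, and intermediates appear rounded, and rounded just once: 4 significant figures.
Convert: Hardness H = 91.05 HV × 9.807 MPa/HV = 892.9 MPa = 8.929e+08 Pa.
Convert: Contact area A = 0.003200 m × 0.001042 m = 3.334e-06 m².
Expressed in SI base units: W = 72.18 N, H = 8.929e+08 Pa, K = 2.754e-06.
Volume at the limit: V_lim = h_lim·A = 9.130e-04 · 3.334e-06 = 3.044e-09 m³.
So the life L = V_lim·H/(K·W) = 3.044e-09 · 8.929e+08 / (2.754e-06 · 72.18) = 1.367e+04 m.

value=1.367e+04 m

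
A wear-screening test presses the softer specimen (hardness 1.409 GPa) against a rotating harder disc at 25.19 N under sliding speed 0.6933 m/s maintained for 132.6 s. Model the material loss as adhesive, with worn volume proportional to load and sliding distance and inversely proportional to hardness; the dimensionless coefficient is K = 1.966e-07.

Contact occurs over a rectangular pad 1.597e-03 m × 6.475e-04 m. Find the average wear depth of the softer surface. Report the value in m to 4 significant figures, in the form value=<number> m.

The computation holds full precision. Intermediates appear rounded, and rounded once at the end, at 4 significant digits.
Distance covered L = v·t = 0.6933 m/s × 132.6 s = 91.93 m.
Hardness H = 1.409 GPa = 1.409e+09 Pa.
Contact area A = 1.597e-03 m × 6.475e-04 m = 1.034e-06 m².
SI base units throughout: W = 25.19 N, H = 1.409e+09 Pa, K = 1.966e-07.
Apply Archard: V = K·W·L/H = 1.966e-07 · 25.19 · 91.93 / 1.409e+09 = 3.231e-13 m³.
Depth of wear h = V/A = 3.231e-13 / 1.034e-06 = 3.125e-07 m.

value=3.125e-07 m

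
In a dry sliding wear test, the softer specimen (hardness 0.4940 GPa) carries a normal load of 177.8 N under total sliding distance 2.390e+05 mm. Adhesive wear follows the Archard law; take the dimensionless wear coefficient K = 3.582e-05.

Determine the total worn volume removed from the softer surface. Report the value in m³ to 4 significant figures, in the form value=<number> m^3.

value=3.081e-09 m^3

The computation maintains exact precision. Intermediate values are printed rounded — rounded just once, at four significant figures.
Convert: Distance covered L = 2.390e+05 mm = 239.0 m.
Convert: Hardness H = 0.4940 GPa = 4.940e+08 Pa.
Expressed in SI base units: W = 177.8 N, H = 4.940e+08 Pa, K = 3.582e-05.
The Archard volume V = K·W·L/H = 3.582e-05 · 177.8 · 239.0 / 4.940e+08 = 3.081e-09 m³.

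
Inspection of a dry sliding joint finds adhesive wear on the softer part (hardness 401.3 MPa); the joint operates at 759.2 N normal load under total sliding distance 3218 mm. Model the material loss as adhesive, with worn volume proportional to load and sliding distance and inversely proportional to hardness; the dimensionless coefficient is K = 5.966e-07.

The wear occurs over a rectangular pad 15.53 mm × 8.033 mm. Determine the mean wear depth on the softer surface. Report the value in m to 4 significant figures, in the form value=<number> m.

All arithmetic keeps full float precision — intermediates are printed rounded, and rounded once at the end to four significant digits.
Convert: Path length L = 3218 mm = 3.218 m.
Convert: Hardness H = 401.3 MPa = 4.013e+08 Pa.
Convert: Pad sides 15.53 mm × 8.033 mm = 0.01553 m × 0.008033 m. Contact area A = 0.01553 m × 0.008033 m = 1.248e-04 m².
Working in SI base units: W = 759.2 N, H = 4.013e+08 Pa, K = 5.966e-07.
By Archard's law, V = K·W·L/H = 5.966e-07 · 759.2 · 3.218 / 4.013e+08 = 3.632e-12 m³.
Mean wear depth h = V/A = 3.632e-12 / 1.248e-04 = 2.911e-08 m.

value=2.911e-08 m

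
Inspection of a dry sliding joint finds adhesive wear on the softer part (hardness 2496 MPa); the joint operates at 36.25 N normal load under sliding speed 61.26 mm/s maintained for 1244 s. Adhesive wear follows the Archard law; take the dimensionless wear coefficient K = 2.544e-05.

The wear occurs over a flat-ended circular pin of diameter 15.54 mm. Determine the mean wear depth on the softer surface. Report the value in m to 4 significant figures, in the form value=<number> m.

The intermediates appear rounded — all working math runs at exact precision, and one final rounding to 4 significant digits.
Sliding speed v = 61.26 mm/s = 0.06126 m/s. The distance L = v·t = 0.06126 m/s × 1244 s = 76.21 m.
Hardness H = 2496 MPa = 2.496e+09 Pa.
Pin diameter d = 15.54 mm = 0.01554 m. Contact area A = π·d²/4 = π·(0.01554 m)²/4 = 1.897e-04 m².
Working in SI base units: W = 36.25 N, H = 2.496e+09 Pa, K = 2.544e-05.
By Archard's law, V = K·W·L/H = 2.544e-05 · 36.25 · 76.21 / 2.496e+09 = 2.816e-11 m³.
Average depth h = V/A = 2.816e-11 / 1.897e-04 = 1.485e-07 m.

value=1.485e-07 m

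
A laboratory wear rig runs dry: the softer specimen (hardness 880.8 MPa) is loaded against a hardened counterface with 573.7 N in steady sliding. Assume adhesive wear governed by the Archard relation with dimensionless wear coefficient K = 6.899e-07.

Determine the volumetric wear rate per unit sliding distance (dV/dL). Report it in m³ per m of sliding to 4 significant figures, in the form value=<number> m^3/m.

value=4.494e-13 m^3/m

Quoted intermediates are rounded. All working math keeps full float precision, and a lone final rounding: four significant figures.
Convert: Hardness H = 880.8 MPa = 8.808e+08 Pa.
Restated in SI base units: W = 573.7 N, H = 8.808e+08 Pa, K = 6.899e-07.
Sliding wear rate dV/dL = K·W/H (no L dependence): 6.899e-07 · 573.7 / 8.808e+08 = 4.494e-13 m³/m.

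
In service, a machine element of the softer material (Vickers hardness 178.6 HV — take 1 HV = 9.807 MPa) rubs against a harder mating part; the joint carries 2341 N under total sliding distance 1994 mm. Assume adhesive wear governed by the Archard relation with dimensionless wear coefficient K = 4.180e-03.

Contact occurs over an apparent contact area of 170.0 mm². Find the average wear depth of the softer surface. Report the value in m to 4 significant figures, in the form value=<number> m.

Shown intermediates are rounded, and the computation maintains full float precision; one final rounding to four significant figures.
Convert: Path length L = 1994 mm = 1.994 m.
Convert: Hardness H = 178.6 HV × 9.807 MPa/HV = 1752 MPa = 1.752e+09 Pa.
Convert: Contact area A = 170.0 mm² = 1.700e-04 m².
In SI base units, W = 2341 N, H = 1.752e+09 Pa, K = 4.180e-03.
Volume removed: V = K·W·L/H = 4.180e-03 · 2341 · 1.994 / 1.752e+09 = 1.114e-08 m³.
Depth h = V/A = 1.114e-08 / 1.700e-04 = 6.553e-05 m.

value=6.553e-05 m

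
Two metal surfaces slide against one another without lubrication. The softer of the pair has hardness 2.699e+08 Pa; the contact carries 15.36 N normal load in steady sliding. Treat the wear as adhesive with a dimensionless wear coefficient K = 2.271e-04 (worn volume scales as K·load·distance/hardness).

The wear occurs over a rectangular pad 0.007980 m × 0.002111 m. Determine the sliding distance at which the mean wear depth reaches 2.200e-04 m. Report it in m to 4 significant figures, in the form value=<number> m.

value=286.8 m

The computation keeps exact precision. The intermediates are printed rounded; rounded just once, at 4 significant digits.
Contact area A = 0.007980 m × 0.002111 m = 1.685e-05 m².
As SI base values: W = 15.36 N, H = 2.699e+08 Pa, K = 2.271e-04.
Wearable volume V_lim = h_lim·A = 2.200e-04 · 1.685e-05 = 3.706e-09 m³.
Thus life L = V_lim·H/(K·W) = 3.706e-09 · 2.699e+08 / (2.271e-04 · 15.36) = 286.8 m.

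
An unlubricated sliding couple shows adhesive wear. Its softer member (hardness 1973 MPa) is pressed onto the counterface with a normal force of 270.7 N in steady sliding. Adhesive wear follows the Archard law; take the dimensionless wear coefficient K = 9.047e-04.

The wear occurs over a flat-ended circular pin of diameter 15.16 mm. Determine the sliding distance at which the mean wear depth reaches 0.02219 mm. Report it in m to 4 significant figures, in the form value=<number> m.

All arithmetic runs at exact precision — printed values are rounded; rounded once at the end, at 4 significant figures.
Hardness H = 1973 MPa = 1.973e+09 Pa.
Pin diameter d = 15.16 mm = 0.01516 m. Contact area A = π·d²/4 = π·(0.01516 m)²/4 = 1.805e-04 m².
Depth limit h_lim = 0.02219 mm = 2.219e-05 m.
Restated in SI base units: W = 270.7 N, H = 1.973e+09 Pa, K = 9.047e-04.
At the depth limit, V_lim = h_lim·A = 2.219e-05 · 1.805e-04 = 4.005e-09 m³.
Life L = V_lim·H/(K·W) = 4.005e-09 · 1.973e+09 / (9.047e-04 · 270.7) = 32.27 m.

value=32.27 m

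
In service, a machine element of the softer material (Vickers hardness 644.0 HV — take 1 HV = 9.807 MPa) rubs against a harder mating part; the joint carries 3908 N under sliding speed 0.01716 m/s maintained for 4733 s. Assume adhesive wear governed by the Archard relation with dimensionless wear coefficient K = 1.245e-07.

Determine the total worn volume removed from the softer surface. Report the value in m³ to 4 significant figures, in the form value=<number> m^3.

Printed values are rounded; the computation keeps full float precision; a single final rounding, at four significant digits.
Sliding distance L = v·t = 0.01716 m/s × 4733 s = 81.22 m.
Hardness H = 644.0 HV × 9.807 MPa/HV = 6316 MPa = 6.316e+09 Pa.
Restated in SI base units: W = 3908 N, H = 6.316e+09 Pa, K = 1.245e-07.
Archard relation: V = K·W·L/H = 1.245e-07 · 3908 · 81.22 / 6.316e+09 = 6.257e-12 m³.

value=6.257e-12 m^3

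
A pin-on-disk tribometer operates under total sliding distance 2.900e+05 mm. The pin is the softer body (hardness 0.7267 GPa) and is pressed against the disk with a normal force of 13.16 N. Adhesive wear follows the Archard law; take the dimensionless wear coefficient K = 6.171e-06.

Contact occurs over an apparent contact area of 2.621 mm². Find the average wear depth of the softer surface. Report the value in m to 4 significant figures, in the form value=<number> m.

Every step maintains full precision, and the intermediates are printed rounded; a lone final rounding to 4 significant digits.
The distance L = 2.900e+05 mm = 290.0 m.
Hardness H = 0.7267 GPa = 7.267e+08 Pa.
Contact area A = 2.621 mm² = 2.621e-06 m².
Expressed in SI base units: W = 13.16 N, H = 7.267e+08 Pa, K = 6.171e-06.
Apply Archard: V = K·W·L/H = 6.171e-06 · 13.16 · 290.0 / 7.267e+08 = 3.241e-11 m³.
Mean wear depth h = V/A = 3.241e-11 / 2.621e-06 = 1.236e-05 m.

value=1.236e-05 m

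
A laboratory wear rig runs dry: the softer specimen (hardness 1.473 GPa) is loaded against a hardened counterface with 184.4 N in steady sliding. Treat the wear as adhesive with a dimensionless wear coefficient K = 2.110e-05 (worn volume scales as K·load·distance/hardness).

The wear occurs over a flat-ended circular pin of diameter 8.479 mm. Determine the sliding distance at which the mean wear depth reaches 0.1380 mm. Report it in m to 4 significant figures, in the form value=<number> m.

Every step maintains full float precision, and intermediate values are displayed rounded; rounded just once: four significant digits.
Hardness H = 1.473 GPa = 1.473e+09 Pa.
Pin diameter d = 8.479 mm = 0.008479 m. Contact area A = π·d²/4 = π·(0.008479 m)²/4 = 5.646e-05 m².
Depth limit h_lim = 0.1380 mm = 1.380e-04 m.
In SI base units: W = 184.4 N, H = 1.473e+09 Pa, K = 2.110e-05.
Wearable volume V_lim = h_lim·A = 1.380e-04 · 5.646e-05 = 7.792e-09 m³.
Life L = V_lim·H/(K·W) = 7.792e-09 · 1.473e+09 / (2.110e-05 · 184.4) = 2950 m.

value=2950 m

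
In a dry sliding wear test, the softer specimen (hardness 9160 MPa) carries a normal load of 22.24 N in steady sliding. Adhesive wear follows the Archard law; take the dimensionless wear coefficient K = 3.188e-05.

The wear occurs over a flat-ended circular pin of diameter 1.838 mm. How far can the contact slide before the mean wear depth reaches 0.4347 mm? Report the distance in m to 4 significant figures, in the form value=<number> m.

value=1.490e+04 m

Every step runs at exact precision — intermediates appear rounded, and a lone final rounding: four significant figures.
Convert: Hardness H = 9160 MPa = 9.160e+09 Pa.
Convert: Pin diameter d = 1.838 mm = 0.001838 m. Contact area A = π·d²/4 = π·(0.001838 m)²/4 = 2.653e-06 m².
Convert: Depth limit h_lim = 0.4347 mm = 4.347e-04 m.
Expressed in SI base units: W = 22.24 N, H = 9.160e+09 Pa, K = 3.188e-05.
At the depth limit, V_lim = h_lim·A = 4.347e-04 · 2.653e-06 = 1.153e-09 m³.
Thus life L = V_lim·H/(K·W) = 1.153e-09 · 9.160e+09 / (3.188e-05 · 22.24) = 1.490e+04 m.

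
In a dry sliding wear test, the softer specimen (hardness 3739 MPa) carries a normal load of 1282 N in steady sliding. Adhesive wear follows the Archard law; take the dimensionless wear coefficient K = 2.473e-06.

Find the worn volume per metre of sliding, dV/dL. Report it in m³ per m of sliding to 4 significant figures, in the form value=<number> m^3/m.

value=8.479e-13 m^3/m

The computation holds full float precision — the intermediates are printed rounded; a lone final rounding, at four significant digits.
Hardness H = 3739 MPa = 3.739e+09 Pa.
Collected in SI base units: W = 1282 N, H = 3.739e+09 Pa, K = 2.473e-06.
Rate of wear dV/dL = K·W/H: 2.473e-06 · 1282 / 3.739e+09 = 8.479e-13 m³/m.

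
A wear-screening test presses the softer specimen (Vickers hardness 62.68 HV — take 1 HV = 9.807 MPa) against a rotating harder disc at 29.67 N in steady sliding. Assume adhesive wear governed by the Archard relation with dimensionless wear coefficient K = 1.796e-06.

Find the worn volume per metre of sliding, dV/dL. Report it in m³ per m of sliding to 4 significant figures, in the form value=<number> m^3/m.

value=8.669e-14 m^3/m

Each operation carries full precision, and the intermediates are printed rounded; a single final rounding: four significant figures.
Hardness H = 62.68 HV × 9.807 MPa/HV = 614.7 MPa = 6.147e+08 Pa.
Working in SI base units: W = 29.67 N, H = 6.147e+08 Pa, K = 1.796e-06.
Rate of wear dV/dL = K·W/H: 1.796e-06 · 29.67 / 6.147e+08 = 8.669e-14 m³/m.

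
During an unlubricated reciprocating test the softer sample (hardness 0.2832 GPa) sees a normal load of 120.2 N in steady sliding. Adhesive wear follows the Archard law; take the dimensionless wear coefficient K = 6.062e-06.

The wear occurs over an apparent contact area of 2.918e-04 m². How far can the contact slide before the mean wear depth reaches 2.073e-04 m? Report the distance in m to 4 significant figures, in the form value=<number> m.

The algebra holds full float precision, and shown intermediates are rounded, and a lone final rounding to 4 significant digits.
Hardness H = 0.2832 GPa = 2.832e+08 Pa.
Expressed in SI base units: W = 120.2 N, H = 2.832e+08 Pa, K = 6.062e-06.
Permissible volume V_lim = h_lim·A = 2.073e-04 · 2.918e-04 = 6.049e-08 m³.
Life L = V_lim·H/(K·W) = 6.049e-08 · 2.832e+08 / (6.062e-06 · 120.2) = 2.351e+04 m.

value=2.351e+04 m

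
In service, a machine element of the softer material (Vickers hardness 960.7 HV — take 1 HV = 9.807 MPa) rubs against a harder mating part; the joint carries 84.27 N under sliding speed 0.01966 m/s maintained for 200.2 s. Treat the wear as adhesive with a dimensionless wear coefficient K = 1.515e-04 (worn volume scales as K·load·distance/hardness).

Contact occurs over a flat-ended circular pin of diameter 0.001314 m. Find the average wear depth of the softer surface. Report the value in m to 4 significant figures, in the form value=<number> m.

value=3.933e-06 m

Each operation keeps exact precision; intermediate values are shown rounded; one last rounding, at four significant figures.
Convert: Distance covered L = v·t = 0.01966 m/s × 200.2 s = 3.936 m.
Convert: Hardness H = 960.7 HV × 9.807 MPa/HV = 9422 MPa = 9.422e+09 Pa.
Convert: Contact area A = π·d²/4 = π·(0.001314 m)²/4 = 1.356e-06 m².
In SI base units, W = 84.27 N, H = 9.422e+09 Pa, K = 1.515e-04.
By Archard's law, V = K·W·L/H = 1.515e-04 · 84.27 · 3.936 / 9.422e+09 = 5.333e-12 m³.
Mean depth h = V/A = 5.333e-12 / 1.356e-06 = 3.933e-06 m.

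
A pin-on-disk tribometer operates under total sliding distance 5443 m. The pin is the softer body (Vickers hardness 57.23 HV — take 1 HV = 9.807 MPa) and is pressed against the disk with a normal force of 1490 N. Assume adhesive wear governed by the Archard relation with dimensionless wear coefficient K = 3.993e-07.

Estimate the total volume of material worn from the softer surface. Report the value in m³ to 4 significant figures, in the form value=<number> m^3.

All arithmetic carries exact precision — the intermediates are displayed rounded — a lone final rounding: 4 significant digits.
Convert: Hardness H = 57.23 HV × 9.807 MPa/HV = 561.3 MPa = 5.613e+08 Pa.
In SI base units, W = 1490 N, H = 5.613e+08 Pa, K = 3.993e-07.
Archard relation: V = K·W·L/H = 3.993e-07 · 1490 · 5443 / 5.613e+08 = 5.770e-09 m³.

value=5.770e-09 m^3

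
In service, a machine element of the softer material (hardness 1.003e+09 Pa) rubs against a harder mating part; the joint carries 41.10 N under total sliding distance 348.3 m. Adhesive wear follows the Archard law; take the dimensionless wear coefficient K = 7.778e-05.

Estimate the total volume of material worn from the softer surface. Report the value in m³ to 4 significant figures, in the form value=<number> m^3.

value=1.110e-09 m^3

Intermediates are displayed rounded. The algebra keeps full precision — one last rounding: four significant figures.
Expressed in SI base units: W = 41.10 N, H = 1.003e+09 Pa, K = 7.778e-05.
The Archard volume V = K·W·L/H = 7.778e-05 · 41.10 · 348.3 / 1.003e+09 = 1.110e-09 m³.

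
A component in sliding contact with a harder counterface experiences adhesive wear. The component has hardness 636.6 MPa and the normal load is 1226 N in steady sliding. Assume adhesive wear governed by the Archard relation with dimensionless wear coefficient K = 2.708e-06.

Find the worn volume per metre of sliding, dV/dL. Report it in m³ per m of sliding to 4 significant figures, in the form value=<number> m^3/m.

The algebra maintains exact precision, and quoted intermediates are rounded; one last rounding: 4 significant figures.
Hardness H = 636.6 MPa = 6.366e+08 Pa.
SI base units throughout: W = 1226 N, H = 6.366e+08 Pa, K = 2.708e-06.
Wear rate dV/dL = K·W/H, so: 2.708e-06 · 1226 / 6.366e+08 = 5.215e-12 m³/m.

value=5.215e-12 m^3/m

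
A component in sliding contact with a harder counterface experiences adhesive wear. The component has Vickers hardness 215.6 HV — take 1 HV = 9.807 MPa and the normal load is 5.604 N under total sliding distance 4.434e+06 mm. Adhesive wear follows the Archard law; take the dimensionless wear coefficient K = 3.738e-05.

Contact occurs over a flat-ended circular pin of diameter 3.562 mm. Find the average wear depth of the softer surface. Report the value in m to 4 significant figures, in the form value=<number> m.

Every step maintains exact precision. Printed values are rounded, and one final rounding, at 4 significant digits.
Total distance L = 4.434e+06 mm = 4434 m.
Hardness H = 215.6 HV × 9.807 MPa/HV = 2114 MPa = 2.114e+09 Pa.
Pin diameter d = 3.562 mm = 0.003562 m. Contact area A = π·d²/4 = π·(0.003562 m)²/4 = 9.965e-06 m².
In SI base units: W = 5.604 N, H = 2.114e+09 Pa, K = 3.738e-05.
Worn volume V = K·W·L/H = 3.738e-05 · 5.604 · 4434 / 2.114e+09 = 4.393e-10 m³.
Mean depth h = V/A = 4.393e-10 / 9.965e-06 = 4.408e-05 m.

value=4.408e-05 m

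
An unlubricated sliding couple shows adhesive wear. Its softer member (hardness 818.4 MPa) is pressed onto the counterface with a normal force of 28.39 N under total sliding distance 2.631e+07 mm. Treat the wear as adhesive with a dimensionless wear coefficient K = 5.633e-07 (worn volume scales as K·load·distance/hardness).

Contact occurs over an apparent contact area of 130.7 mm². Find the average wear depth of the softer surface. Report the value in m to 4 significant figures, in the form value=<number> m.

Quoted intermediates are rounded — all working math carries full float precision. Rounded just once to four significant digits.
Distance L = 2.631e+07 mm = 2.631e+04 m.
Hardness H = 818.4 MPa = 8.184e+08 Pa.
Contact area A = 130.7 mm² = 1.307e-04 m².
Expressed in SI base units: W = 28.39 N, H = 8.184e+08 Pa, K = 5.633e-07.
Archard volume V = K·W·L/H = 5.633e-07 · 28.39 · 2.631e+04 / 8.184e+08 = 5.141e-10 m³.
Average depth h = V/A = 5.141e-10 / 1.307e-04 = 3.934e-06 m.

value=3.934e-06 m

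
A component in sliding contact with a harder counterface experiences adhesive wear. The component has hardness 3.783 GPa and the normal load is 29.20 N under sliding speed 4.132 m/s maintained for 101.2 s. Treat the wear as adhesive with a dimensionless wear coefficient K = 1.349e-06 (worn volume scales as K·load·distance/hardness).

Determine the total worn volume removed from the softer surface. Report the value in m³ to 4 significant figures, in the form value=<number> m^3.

value=4.354e-12 m^3

Each operation runs at full precision; shown intermediates are rounded; a single final rounding to four significant figures.
Convert: Distance covered L = v·t = 4.132 m/s × 101.2 s = 418.2 m.
Convert: Hardness H = 3.783 GPa = 3.783e+09 Pa.
In SI base units: W = 29.20 N, H = 3.783e+09 Pa, K = 1.349e-06.
Archard volume V = K·W·L/H = 1.349e-06 · 29.20 · 418.2 / 3.783e+09 = 4.354e-12 m³.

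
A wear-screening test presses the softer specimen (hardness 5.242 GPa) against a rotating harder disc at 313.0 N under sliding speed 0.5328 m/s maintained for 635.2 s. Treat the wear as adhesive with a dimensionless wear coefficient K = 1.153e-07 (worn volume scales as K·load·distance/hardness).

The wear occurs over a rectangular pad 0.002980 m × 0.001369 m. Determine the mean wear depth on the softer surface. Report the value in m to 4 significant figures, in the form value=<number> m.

Each operation carries exact precision, and intermediates are displayed rounded. Rounded once at the end: four significant digits.
Distance covered L = v·t = 0.5328 m/s × 635.2 s = 338.4 m.
Hardness H = 5.242 GPa = 5.242e+09 Pa.
Contact area A = 0.002980 m × 0.001369 m = 4.080e-06 m².
As SI base values: W = 313.0 N, H = 5.242e+09 Pa, K = 1.153e-07.
Worn volume V = K·W·L/H = 1.153e-07 · 313.0 · 338.4 / 5.242e+09 = 2.330e-12 m³.
Depth of wear h = V/A = 2.330e-12 / 4.080e-06 = 5.711e-07 m.

value=5.711e-07 m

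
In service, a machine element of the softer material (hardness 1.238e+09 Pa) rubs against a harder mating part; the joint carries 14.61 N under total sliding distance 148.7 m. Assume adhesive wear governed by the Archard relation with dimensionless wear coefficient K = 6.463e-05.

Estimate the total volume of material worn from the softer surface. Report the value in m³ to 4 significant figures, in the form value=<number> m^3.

Intermediates are shown rounded; the computation runs at exact precision. Rounded just once, at 4 significant figures.
Working in SI base units: W = 14.61 N, H = 1.238e+09 Pa, K = 6.463e-05.
Apply Archard: V = K·W·L/H = 6.463e-05 · 14.61 · 148.7 / 1.238e+09 = 1.134e-10 m³.

value=1.134e-10 m^3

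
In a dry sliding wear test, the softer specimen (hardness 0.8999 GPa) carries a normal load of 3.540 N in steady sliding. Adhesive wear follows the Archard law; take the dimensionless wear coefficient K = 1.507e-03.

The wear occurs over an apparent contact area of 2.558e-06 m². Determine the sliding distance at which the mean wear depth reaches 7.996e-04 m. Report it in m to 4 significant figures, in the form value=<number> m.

Each operation holds full float precision, and intermediates appear rounded; a single final rounding: 4 significant digits.
Hardness H = 0.8999 GPa = 8.999e+08 Pa.
Restated in SI base units: W = 3.540 N, H = 8.999e+08 Pa, K = 1.507e-03.
Permissible volume V_lim = h_lim·A = 7.996e-04 · 2.558e-06 = 2.045e-09 m³.
Thus life L = V_lim·H/(K·W) = 2.045e-09 · 8.999e+08 / (1.507e-03 · 3.540) = 345.0 m.

value=345.0 m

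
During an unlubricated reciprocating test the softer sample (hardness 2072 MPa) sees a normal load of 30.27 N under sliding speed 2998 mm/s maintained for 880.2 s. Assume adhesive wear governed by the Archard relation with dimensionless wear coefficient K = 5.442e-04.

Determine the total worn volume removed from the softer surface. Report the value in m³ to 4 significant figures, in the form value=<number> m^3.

value=2.098e-08 m^3

Intermediates appear rounded. The computation keeps full precision; rounded just once to four significant digits.
Sliding speed v = 2998 mm/s = 2.998 m/s. Total distance L = v·t = 2.998 m/s × 880.2 s = 2639 m.
Hardness H = 2072 MPa = 2.072e+09 Pa.
In SI base units, W = 30.27 N, H = 2.072e+09 Pa, K = 5.442e-04.
Worn volume V = K·W·L/H = 5.442e-04 · 30.27 · 2639 / 2.072e+09 = 2.098e-08 m³.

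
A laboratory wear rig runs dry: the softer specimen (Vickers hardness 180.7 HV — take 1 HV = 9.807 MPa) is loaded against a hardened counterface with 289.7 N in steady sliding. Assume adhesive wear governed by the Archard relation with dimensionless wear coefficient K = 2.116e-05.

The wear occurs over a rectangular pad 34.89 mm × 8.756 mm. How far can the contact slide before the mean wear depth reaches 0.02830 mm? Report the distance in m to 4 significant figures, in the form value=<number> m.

value=2499 m

Every step keeps exact precision. Intermediates appear rounded, and rounded once at the end to 4 significant digits.
Hardness H = 180.7 HV × 9.807 MPa/HV = 1772 MPa = 1.772e+09 Pa.
Pad sides 34.89 mm × 8.756 mm = 0.03489 m × 0.008756 m. Contact area A = 0.03489 m × 0.008756 m = 3.055e-04 m².
Depth limit h_lim = 0.02830 mm = 2.830e-05 m.
SI base units throughout: W = 289.7 N, H = 1.772e+09 Pa, K = 2.116e-05.
At the depth limit, V_lim = h_lim·A = 2.830e-05 · 3.055e-04 = 8.646e-09 m³.
Sliding life L = V_lim·H/(K·W) = 8.646e-09 · 1.772e+09 / (2.116e-05 · 289.7) = 2499 m.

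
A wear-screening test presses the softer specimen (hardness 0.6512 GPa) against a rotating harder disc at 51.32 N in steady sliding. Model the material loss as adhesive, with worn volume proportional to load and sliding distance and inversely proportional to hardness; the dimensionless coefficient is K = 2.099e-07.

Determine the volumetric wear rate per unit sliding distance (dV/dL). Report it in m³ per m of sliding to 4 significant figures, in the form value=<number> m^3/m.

value=1.654e-14 m^3/m

Quoted intermediates are rounded. Each operation maintains exact precision. Rounded just once, at four significant figures.
Hardness H = 0.6512 GPa = 6.512e+08 Pa.
SI base units throughout: W = 51.32 N, H = 6.512e+08 Pa, K = 2.099e-07.
Rate of wear dV/dL = K·W/H (no L dependence): 2.099e-07 · 51.32 / 6.512e+08 = 1.654e-14 m³/m.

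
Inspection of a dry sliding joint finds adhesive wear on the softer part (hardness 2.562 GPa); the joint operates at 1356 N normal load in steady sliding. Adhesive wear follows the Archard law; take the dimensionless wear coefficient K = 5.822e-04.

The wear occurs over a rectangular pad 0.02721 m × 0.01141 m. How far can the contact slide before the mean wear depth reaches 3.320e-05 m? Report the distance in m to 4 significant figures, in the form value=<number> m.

value=33.45 m

The computation runs at full float precision, and intermediate values are shown rounded — a single final rounding to four significant digits.
Convert: Hardness H = 2.562 GPa = 2.562e+09 Pa.
Convert: Contact area A = 0.02721 m × 0.01141 m = 3.105e-04 m².
In SI base units, W = 1356 N, H = 2.562e+09 Pa, K = 5.822e-04.
Volume at the limit: V_lim = h_lim·A = 3.320e-05 · 3.105e-04 = 1.031e-08 m³.
So the life L = V_lim·H/(K·W) = 1.031e-08 · 2.562e+09 / (5.822e-04 · 1356) = 33.45 m.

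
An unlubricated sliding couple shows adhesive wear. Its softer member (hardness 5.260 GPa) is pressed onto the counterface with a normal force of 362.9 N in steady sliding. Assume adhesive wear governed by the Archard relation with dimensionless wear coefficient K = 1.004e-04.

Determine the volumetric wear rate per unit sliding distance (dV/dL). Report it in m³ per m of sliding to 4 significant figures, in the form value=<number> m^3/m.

value=6.927e-12 m^3/m

All arithmetic maintains full float precision. The intermediates are printed rounded; a lone final rounding: 4 significant figures.
Convert: Hardness H = 5.260 GPa = 5.260e+09 Pa.
In SI base units: W = 362.9 N, H = 5.260e+09 Pa, K = 1.004e-04.
Sliding wear rate dV/dL = K·W/H, so: 1.004e-04 · 362.9 / 5.260e+09 = 6.927e-12 m³/m.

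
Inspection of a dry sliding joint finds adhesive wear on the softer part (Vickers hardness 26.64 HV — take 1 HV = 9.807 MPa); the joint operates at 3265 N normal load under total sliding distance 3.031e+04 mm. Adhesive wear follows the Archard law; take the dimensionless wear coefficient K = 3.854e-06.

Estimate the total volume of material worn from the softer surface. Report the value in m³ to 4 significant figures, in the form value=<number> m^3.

value=1.460e-09 m^3

Each operation holds exact precision. Displayed values are rounded. Rounded once at the end, at four significant figures.
Distance L = 3.031e+04 mm = 30.31 m.
Hardness H = 26.64 HV × 9.807 MPa/HV = 261.3 MPa = 2.613e+08 Pa.
In SI base units: W = 3265 N, H = 2.613e+08 Pa, K = 3.854e-06.
Volume removed: V = K·W·L/H = 3.854e-06 · 3265 · 30.31 / 2.613e+08 = 1.460e-09 m³.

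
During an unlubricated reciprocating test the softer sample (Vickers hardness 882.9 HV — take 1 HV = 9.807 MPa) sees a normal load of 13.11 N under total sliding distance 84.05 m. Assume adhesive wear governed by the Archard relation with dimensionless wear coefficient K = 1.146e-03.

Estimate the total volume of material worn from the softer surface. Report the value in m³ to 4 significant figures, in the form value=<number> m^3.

value=1.458e-10 m^3

Intermediates are printed rounded; each operation runs at full precision. Rounded once at the end to 4 significant figures.
Convert: Hardness H = 882.9 HV × 9.807 MPa/HV = 8659 MPa = 8.659e+09 Pa.
SI base units throughout: W = 13.11 N, H = 8.659e+09 Pa, K = 1.146e-03.
Apply Archard: V = K·W·L/H = 1.146e-03 · 13.11 · 84.05 / 8.659e+09 = 1.458e-10 m³.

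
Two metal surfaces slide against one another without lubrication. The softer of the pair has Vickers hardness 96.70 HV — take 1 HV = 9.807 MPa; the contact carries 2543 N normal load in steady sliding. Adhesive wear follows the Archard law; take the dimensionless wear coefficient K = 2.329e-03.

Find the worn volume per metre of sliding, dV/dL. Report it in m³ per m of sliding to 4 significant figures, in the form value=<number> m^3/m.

All arithmetic keeps exact precision, and the intermediates are printed rounded; one last rounding: four significant digits.
Convert: Hardness H = 96.70 HV × 9.807 MPa/HV = 948.3 MPa = 9.483e+08 Pa.
As SI base values: W = 2543 N, H = 9.483e+08 Pa, K = 2.329e-03.
The wear rate dV/dL = K·W/H — distance-free: 2.329e-03 · 2543 / 9.483e+08 = 6.245e-09 m³/m.

value=6.245e-09 m^3/m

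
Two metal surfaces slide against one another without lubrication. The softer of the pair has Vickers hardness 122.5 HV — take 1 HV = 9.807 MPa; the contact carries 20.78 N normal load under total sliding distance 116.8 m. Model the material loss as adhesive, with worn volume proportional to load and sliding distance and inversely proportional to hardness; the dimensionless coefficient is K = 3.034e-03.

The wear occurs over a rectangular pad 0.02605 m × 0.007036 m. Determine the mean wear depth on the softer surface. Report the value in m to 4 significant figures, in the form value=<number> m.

The algebra keeps full precision; the intermediates are shown rounded; a single final rounding, at four significant figures.
Hardness H = 122.5 HV × 9.807 MPa/HV = 1201 MPa = 1.201e+09 Pa.
Contact area A = 0.02605 m × 0.007036 m = 1.833e-04 m².
As SI base values: W = 20.78 N, H = 1.201e+09 Pa, K = 3.034e-03.
Wear volume V = K·W·L/H = 3.034e-03 · 20.78 · 116.8 / 1.201e+09 = 6.130e-09 m³.
Mean wear depth h = V/A = 6.130e-09 / 1.833e-04 = 3.344e-05 m.

value=3.344e-05 m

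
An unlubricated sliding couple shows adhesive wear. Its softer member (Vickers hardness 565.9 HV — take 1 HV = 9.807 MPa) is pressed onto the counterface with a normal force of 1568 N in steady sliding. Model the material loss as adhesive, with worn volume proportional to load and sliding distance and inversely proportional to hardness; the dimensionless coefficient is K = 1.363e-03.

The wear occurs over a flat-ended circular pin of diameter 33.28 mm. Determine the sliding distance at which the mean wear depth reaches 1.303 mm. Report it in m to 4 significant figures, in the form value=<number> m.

The algebra maintains full precision — intermediates appear rounded — one final rounding to 4 significant figures.
Hardness H = 565.9 HV × 9.807 MPa/HV = 5550 MPa = 5.550e+09 Pa.
Pin diameter d = 33.28 mm = 0.03328 m. Contact area A = π·d²/4 = π·(0.03328 m)²/4 = 8.699e-04 m².
Depth limit h_lim = 1.303 mm = 0.001303 m.
Working in SI base units: W = 1568 N, H = 5.550e+09 Pa, K = 1.363e-03.
Permissible volume V_lim = h_lim·A = 0.001303 · 8.699e-04 = 1.133e-06 m³.
Inverting, life L = V_lim·H/(K·W) = 1.133e-06 · 5.550e+09 / (1.363e-03 · 1568) = 2943 m.

value=2943 m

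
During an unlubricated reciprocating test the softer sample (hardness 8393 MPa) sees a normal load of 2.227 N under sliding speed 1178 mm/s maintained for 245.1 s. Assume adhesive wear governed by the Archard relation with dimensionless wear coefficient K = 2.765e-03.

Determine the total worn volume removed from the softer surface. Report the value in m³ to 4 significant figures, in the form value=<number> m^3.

value=2.118e-10 m^3

Each operation maintains full precision — shown intermediates are rounded. Rounded just once to four significant figures.
Convert: Sliding speed v = 1178 mm/s = 1.178 m/s. Distance L = v·t = 1.178 m/s × 245.1 s = 288.7 m.
Convert: Hardness H = 8393 MPa = 8.393e+09 Pa.
In SI base units, W = 2.227 N, H = 8.393e+09 Pa, K = 2.765e-03.
Volume removed: V = K·W·L/H = 2.765e-03 · 2.227 · 288.7 / 8.393e+09 = 2.118e-10 m³.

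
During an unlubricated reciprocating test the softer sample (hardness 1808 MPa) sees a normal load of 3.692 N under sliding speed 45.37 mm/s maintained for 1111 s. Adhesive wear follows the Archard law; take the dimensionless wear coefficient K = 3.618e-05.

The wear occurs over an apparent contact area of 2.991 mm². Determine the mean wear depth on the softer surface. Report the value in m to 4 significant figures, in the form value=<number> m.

Intermediate values are shown rounded; all working math keeps exact precision, and rounded just once: four significant digits.
Sliding speed v = 45.37 mm/s = 0.04537 m/s. Distance covered L = v·t = 0.04537 m/s × 1111 s = 50.41 m.
Hardness H = 1808 MPa = 1.808e+09 Pa.
Contact area A = 2.991 mm² = 2.991e-06 m².
As SI base values: W = 3.692 N, H = 1.808e+09 Pa, K = 3.618e-05.
The Archard volume V = K·W·L/H = 3.618e-05 · 3.692 · 50.41 / 1.808e+09 = 3.724e-12 m³.
Depth h = V/A = 3.724e-12 / 2.991e-06 = 1.245e-06 m.

value=1.245e-06 m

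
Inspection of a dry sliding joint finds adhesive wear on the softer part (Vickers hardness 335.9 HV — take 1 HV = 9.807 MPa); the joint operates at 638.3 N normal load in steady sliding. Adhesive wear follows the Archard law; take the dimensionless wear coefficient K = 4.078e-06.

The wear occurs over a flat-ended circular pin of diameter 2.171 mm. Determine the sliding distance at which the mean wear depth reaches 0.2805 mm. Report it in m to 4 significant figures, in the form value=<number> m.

Each operation maintains exact precision, and quoted intermediates are rounded — rounded just once, at four significant figures.
Convert: Hardness H = 335.9 HV × 9.807 MPa/HV = 3294 MPa = 3.294e+09 Pa.
Convert: Pin diameter d = 2.171 mm = 0.002171 m. Contact area A = π·d²/4 = π·(0.002171 m)²/4 = 3.702e-06 m².
Convert: Depth limit h_lim = 0.2805 mm = 2.805e-04 m.
SI base units throughout: W = 638.3 N, H = 3.294e+09 Pa, K = 4.078e-06.
At the depth limit, V_lim = h_lim·A = 2.805e-04 · 3.702e-06 = 1.038e-09 m³.
Inverting, life L = V_lim·H/(K·W) = 1.038e-09 · 3.294e+09 / (4.078e-06 · 638.3) = 1314 m.

value=1314 m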